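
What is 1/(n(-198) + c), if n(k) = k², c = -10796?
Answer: 1/28408 ≈ 3.5201e-5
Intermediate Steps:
1/(n(-198) + c) = 1/((-198)² - 10796) = 1/(39204 - 10796) = 1/28408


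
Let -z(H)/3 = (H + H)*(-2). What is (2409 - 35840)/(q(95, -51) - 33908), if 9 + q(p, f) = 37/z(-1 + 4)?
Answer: 1203516/1220975 ≈ 0.98570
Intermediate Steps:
z(H) = 12*H (z(H) = -3*(H + H)*(-2) = -3*2*H*(-2) = -(-12)*H = 12*H)
q(p, f) = -287/36 (q(p, f) = -9 + 37/((12*(-1 + 4))) = -9 + 37/((12*3)) = -9 + 37/36 = -287/36)
(2409 - 35840)/(q(95, -51) - 33908) = (2409 - 35840)/(-287/36 - 33908) = -33431/(-1220975/36) = -33431*(-36/1220975) = 1203516/1220975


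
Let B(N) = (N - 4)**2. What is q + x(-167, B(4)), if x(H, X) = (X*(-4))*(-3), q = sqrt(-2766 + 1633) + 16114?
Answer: 16114 + I*sqrt(1133) ≈ 16114.0 + 33.66*I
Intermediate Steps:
B(N) = (-4 + N)**2
q = 16114 + I*sqrt(1133) (q = sqrt(-1133) + 16114 = I*sqrt(1133) + 16114 = 16114 + I*sqrt(1133) ≈ 16114.0 + 33.66*I)
x(H, X) = 12*X (x(H, X) = -4*X*(-3) = 12*X)
q + x(-167, B(4)) = (16114 + I*sqrt(1133)) + 12*(-4 + 4)**2 = (16114 + I*sqrt(1133)) + 12*0**2 = (16114 + I*sqrt(1133)) + 12*0 = (16114 + I*sqrt(1133)) + 0 = 16114 + I*sqrt(1133)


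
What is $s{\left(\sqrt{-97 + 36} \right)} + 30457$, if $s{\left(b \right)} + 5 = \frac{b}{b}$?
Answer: $30453$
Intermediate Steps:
$s{\left(b \right)} = -4$ ($s{\left(b \right)} = -5 + \frac{b}{b} = -5 + 1 = -4$)
$s{\left(\sqrt{-97 + 36} \right)} + 30457 = -4 + 30457 = 30453$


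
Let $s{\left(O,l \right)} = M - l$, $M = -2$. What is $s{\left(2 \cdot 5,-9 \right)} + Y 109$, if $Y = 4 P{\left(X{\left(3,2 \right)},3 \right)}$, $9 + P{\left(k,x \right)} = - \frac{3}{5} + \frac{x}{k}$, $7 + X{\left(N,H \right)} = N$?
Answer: $- \frac{22528}{5} \approx -4505.6$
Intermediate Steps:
$X{\left(N,H \right)} = -7 + N$
$s{\left(O,l \right)} = -2 - l$
$P{\left(k,x \right)} = - \frac{48}{5} + \frac{x}{k}$ ($P{\left(k,x \right)} = -9 + \left(- \frac{3}{5} + \frac{x}{k}\right) = -9 + \left(\left(-3\right) \frac{1}{5} + \frac{x}{k}\right) = -9 - \left(\frac{3}{5} - \frac{x}{k}\right) = - \frac{48}{5} + \frac{x}{k}$)
$Y = - \frac{207}{5}$ ($Y = 4 \left(- \frac{48}{5} + \frac{3}{-7 + 3}\right) = 4 \left(- \frac{48}{5} + \frac{3}{-4}\right) = 4 \left(- \frac{48}{5} + 3 \left(- \frac{1}{4}\right)\right) = 4 \left(- \frac{48}{5} - \frac{3}{4}\right) = 4 \left(- \frac{207}{20}\right) = - \frac{207}{5} \approx -41.4$)
$s{\left(2 \cdot 5,-9 \right)} + Y 109 = \left(-2 - -9\right) - \frac{22563}{5} = \left(-2 + 9\right) - \frac{22563}{5} = 7 - \frac{22563}{5} = - \frac{22528}{5}$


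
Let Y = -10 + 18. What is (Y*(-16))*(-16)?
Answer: 2048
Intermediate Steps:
Y = 8
(Y*(-16))*(-16) = (8*(-16))*(-16) = -128*(-16) = 2048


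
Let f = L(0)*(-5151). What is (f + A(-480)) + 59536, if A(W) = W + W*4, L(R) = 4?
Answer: 36532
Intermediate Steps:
A(W) = 5*W (A(W) = W + 4*W = 5*W)
f = -20604 (f = 4*(-5151) = -20604)
(f + A(-480)) + 59536 = (-20604 + 5*(-480)) + 59536 = (-20604 - 2400) + 59536 = -23004 + 59536 = 36532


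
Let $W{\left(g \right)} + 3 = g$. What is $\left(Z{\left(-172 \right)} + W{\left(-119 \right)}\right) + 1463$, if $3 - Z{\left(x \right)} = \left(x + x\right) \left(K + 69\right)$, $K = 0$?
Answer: $25080$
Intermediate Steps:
$W{\left(g \right)} = -3 + g$
$Z{\left(x \right)} = 3 - 138 x$ ($Z{\left(x \right)} = 3 - \left(x + x\right) \left(0 + 69\right) = 3 - 2 x 69 = 3 - 138 x$)
$\left(Z{\left(-172 \right)} + W{\left(-119 \right)}\right) + 1463 = \left(\left(3 - -23736\right) - 122\right) + 1463 = \left(\left(3 + 23736\right) - 122\right) + 1463 = \left(23739 - 122\right) + 1463 = 23617 + 1463 = 25080$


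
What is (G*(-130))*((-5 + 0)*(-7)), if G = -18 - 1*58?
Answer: 345800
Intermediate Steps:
G = -76 (G = -18 - 58 = -76)
(G*(-130))*((-5 + 0)*(-7)) = (-76*(-130))*((-5 + 0)*(-7)) = 9880*(-5*(-7)) = 9880*35 = 345800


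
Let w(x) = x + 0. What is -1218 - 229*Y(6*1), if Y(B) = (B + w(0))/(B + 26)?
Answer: -20175/16 ≈ -1260.9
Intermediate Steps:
w(x) = x
Y(B) = B/(26 + B) (Y(B) = (B + 0)/(B + 26) = B/(26 + B))
-1218 - 229*Y(6*1) = -1218 - 229*6*1/(26 + 6*1) = -1218 - 1374/(26 + 6) = -1218 - 1374/32 = -1218 - 229*3/16 = -1218 - 687/16 = -20175/16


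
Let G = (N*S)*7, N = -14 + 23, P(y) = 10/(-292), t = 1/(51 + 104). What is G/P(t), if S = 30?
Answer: -55188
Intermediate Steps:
t = 1/155 ≈ 0.0064516
P(y) = -5/146 (P(y) = 10*(-1/292) = -5/146)
N = 9
G = 1890 (G = (9*30)*7 = 270*7 = 1890)
G/P(t) = 1890/(-5/146) = 1890*(-146/5) = -55188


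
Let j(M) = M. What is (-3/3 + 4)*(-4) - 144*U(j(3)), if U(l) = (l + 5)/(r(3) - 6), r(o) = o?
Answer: 372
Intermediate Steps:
U(l) = -5/3 - l/3 (U(l) = (l + 5)/(3 - 6) = (5 + l)/(-3) = (5 + l)*(-⅓) = -5/3 - l/3)
(-3/3 + 4)*(-4) - 144*U(j(3)) = (-3/3 + 4)*(-4) - 144*(-5/3 - ⅓*3) = (-3*⅓ + 4)*(-4) - 144*(-5/3 - 1) = (-1 + 4)*(-4) - 144*(-8/3) = 3*(-4) + 384 = -12 + 384 = 372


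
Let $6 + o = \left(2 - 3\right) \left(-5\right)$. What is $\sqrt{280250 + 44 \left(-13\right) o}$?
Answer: $\sqrt{280822} \approx 529.93$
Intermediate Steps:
$o = -1$ ($o = -6 + \left(2 - 3\right) \left(-5\right) = -6 - -5 = -6 + 5 = -1$)
$\sqrt{280250 + 44 \left(-13\right) o} = \sqrt{280250 + 44 \left(-13\right) \left(-1\right)} = \sqrt{280250 - -572} = \sqrt{280250 + 572} = \sqrt{280822}$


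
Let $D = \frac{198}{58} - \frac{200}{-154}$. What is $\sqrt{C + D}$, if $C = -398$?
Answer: $\frac{3 i \sqrt{217893907}}{2233} \approx 19.831 i$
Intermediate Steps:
$D = \frac{10523}{2233}$ ($D = 198 \cdot \frac{1}{58} - - \frac{100}{77} = \frac{99}{29} + \frac{100}{77} = \frac{10523}{2233} \approx 4.7125$)
$\sqrt{C + D} = \sqrt{-398 + \frac{10523}{2233}} = \sqrt{- \frac{878211}{2233}} = \frac{3 i \sqrt{217893907}}{2233}$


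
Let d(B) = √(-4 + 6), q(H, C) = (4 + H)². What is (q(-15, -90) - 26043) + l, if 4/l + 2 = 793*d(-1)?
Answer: -16300971930/628847 + 1586*√2/628847 ≈ -25922.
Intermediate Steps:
d(B) = √2
l = 4/(-2 + 793*√2) ≈ 0.0035731
(q(-15, -90) - 26043) + l = ((4 - 15)² - 26043) + (4/628847 + 1586*√2/628847) = ((-11)² - 26043) + (4/628847 + 1586*√2/628847) = (121 - 26043) + (4/628847 + 1586*√2/628847) = -25922 + (4/628847 + 1586*√2/628847) = -16300971930/628847 + 1586*√2/628847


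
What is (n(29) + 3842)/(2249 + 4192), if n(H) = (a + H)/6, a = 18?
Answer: 23099/38646 ≈ 0.59771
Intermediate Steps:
n(H) = 3 + H/6 (n(H) = (18 + H)/6 = (18 + H)*(1/6) = 3 + H/6)
(n(29) + 3842)/(2249 + 4192) = ((3 + (1/6)*29) + 3842)/(2249 + 4192) = ((3 + 29/6) + 3842)/6441 = (47/6 + 3842)*(1/6441) = (23099/6)*(1/6441) = 23099/38646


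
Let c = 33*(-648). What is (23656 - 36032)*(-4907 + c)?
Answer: 325377416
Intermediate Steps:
c = -21384
(23656 - 36032)*(-4907 + c) = (23656 - 36032)*(-4907 - 21384) = -12376*(-26291) = 325377416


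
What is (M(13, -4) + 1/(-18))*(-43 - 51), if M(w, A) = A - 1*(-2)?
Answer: 1739/9 ≈ 193.22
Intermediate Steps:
M(w, A) = 2 + A (M(w, A) = A + 2 = 2 + A)
(M(13, -4) + 1/(-18))*(-43 - 51) = ((2 - 4) + 1/(-18))*(-43 - 51) = (-2 - 1/18)*(-94) = -37/18*(-94) = 1739/9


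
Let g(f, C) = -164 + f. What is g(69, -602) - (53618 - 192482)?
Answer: 138769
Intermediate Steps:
g(69, -602) - (53618 - 192482) = (-164 + 69) - (53618 - 192482) = -95 - 1*(-138864) = -95 + 138864 = 138769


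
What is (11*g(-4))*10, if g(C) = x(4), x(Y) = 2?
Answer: 220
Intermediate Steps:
g(C) = 2
(11*g(-4))*10 = (11*2)*10 = 22*10 = 220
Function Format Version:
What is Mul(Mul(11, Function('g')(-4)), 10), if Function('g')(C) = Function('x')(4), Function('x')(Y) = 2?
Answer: 220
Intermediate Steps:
Function('g')(C) = 2
Mul(Mul(11, Function('g')(-4)), 10) = Mul(Mul(11, 2), 10) = Mul(22, 10) = 220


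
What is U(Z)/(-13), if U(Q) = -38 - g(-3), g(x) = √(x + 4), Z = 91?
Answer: 3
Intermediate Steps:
g(x) = √(4 + x)
U(Q) = -39 (U(Q) = -38 - √(4 - 3) = -38 - √1 = -38 - 1*1 = -38 - 1 = -39)
U(Z)/(-13) = -39/(-13) = -39*(-1/13) = 3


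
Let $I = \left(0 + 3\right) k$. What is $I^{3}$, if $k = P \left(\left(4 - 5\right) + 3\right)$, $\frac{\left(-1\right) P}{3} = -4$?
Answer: $373248$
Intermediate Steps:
$P = 12$ ($P = \left(-3\right) \left(-4\right) = 12$)
$k = 24$ ($k = 12 \left(\left(4 - 5\right) + 3\right) = 12 \left(-1 + 3\right) = 12 \cdot 2 = 24$)
$I = 72$ ($I = \left(0 + 3\right) 24 = 3 \cdot 24 = 72$)
$I^{3} = 72^{3} = 373248$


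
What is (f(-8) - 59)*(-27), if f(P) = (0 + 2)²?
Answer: 1485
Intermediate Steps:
f(P) = 4 (f(P) = 2² = 4)
(f(-8) - 59)*(-27) = (4 - 59)*(-27) = -55*(-27) = 1485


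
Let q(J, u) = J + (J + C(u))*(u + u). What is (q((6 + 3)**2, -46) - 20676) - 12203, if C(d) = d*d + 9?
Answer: -235750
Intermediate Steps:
C(d) = 9 + d**2 (C(d) = d**2 + 9 = 9 + d**2)
q(J, u) = J + 2*u*(9 + J + u**2) (q(J, u) = J + (J + (9 + u**2))*(u + u) = J + (9 + J + u**2)*(2*u) = J + 2*u*(9 + J + u**2))
(q((6 + 3)**2, -46) - 20676) - 12203 = (((6 + 3)**2 + 2*(6 + 3)**2*(-46) + 2*(-46)*(9 + (-46)**2)) - 20676) - 12203 = ((9**2 + 2*9**2*(-46) + 2*(-46)*(9 + 2116)) - 20676) - 12203 = ((81 + 2*81*(-46) + 2*(-46)*2125) - 20676) - 12203 = ((81 - 7452 - 195500) - 20676) - 12203 = (-202871 - 20676) - 12203 = -223547 - 12203 = -235750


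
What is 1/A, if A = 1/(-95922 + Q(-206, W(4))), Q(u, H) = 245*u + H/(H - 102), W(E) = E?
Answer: -7173210/49 ≈ -1.4639e+5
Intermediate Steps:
Q(u, H) = 245*u + H/(-102 + H)
A = -49/7173210 (A = 1/(-95922 + (4 - 24990*(-206) + 245*4*(-206))/(-102 + 4)) = 1/(-95922 + (4 + 5147940 - 201880)/(-98)) = 1/(-95922 - 1/98*4946064) = 1/(-95922 - 2473032/49) = 1/(-7173210/49) = -49/7173210 ≈ -6.8310e-6)
1/A = 1/(-49/7173210) = -7173210/49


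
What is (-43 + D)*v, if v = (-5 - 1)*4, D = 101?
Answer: -1392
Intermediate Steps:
v = -24 (v = -6*4 = -24)
(-43 + D)*v = (-43 + 101)*(-24) = 58*(-24) = -1392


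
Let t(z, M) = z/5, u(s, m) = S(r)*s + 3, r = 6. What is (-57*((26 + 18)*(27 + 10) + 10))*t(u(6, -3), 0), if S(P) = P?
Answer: -3641274/5 ≈ -7.2826e+5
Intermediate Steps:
u(s, m) = 3 + 6*s (u(s, m) = 6*s + 3 = 3 + 6*s)
t(z, M) = z/5 (t(z, M) = z*(1/5) = z/5)
(-57*((26 + 18)*(27 + 10) + 10))*t(u(6, -3), 0) = (-57*((26 + 18)*(27 + 10) + 10))*((3 + 6*6)/5) = (-57*(44*37 + 10))*((3 + 36)/5) = (-57*(1628 + 10))*((1/5)*39) = -57*1638*(39/5) = -93366*39/5 = -3641274/5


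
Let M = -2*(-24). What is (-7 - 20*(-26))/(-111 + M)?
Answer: -57/7 ≈ -8.1429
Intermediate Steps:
M = 48
(-7 - 20*(-26))/(-111 + M) = (-7 - 20*(-26))/(-111 + 48) = (-7 + 520)/(-63) = -1/63*513 = -57/7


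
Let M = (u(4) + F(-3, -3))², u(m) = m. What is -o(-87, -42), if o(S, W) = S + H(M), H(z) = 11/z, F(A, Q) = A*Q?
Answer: 14692/169 ≈ 86.935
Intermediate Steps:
M = 169 (M = (4 - 3*(-3))² = (4 + 9)² = 13² = 169)
o(S, W) = 11/169 + S (o(S, W) = S + 11/169 = 11/169 + S)
-o(-87, -42) = -(11/169 - 87) = -1*(-14692/169) = 14692/169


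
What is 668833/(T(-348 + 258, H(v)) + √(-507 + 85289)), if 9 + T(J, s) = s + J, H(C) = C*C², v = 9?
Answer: 210682395/156059 - 668833*√84782/312118 ≈ 726.07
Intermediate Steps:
H(C) = C³
T(J, s) = -9 + J + s (T(J, s) = -9 + (s + J) = -9 + (J + s) = -9 + J + s)
668833/(T(-348 + 258, H(v)) + √(-507 + 85289)) = 668833/((-9 + (-348 + 258) + 9³) + √(-507 + 85289)) = 668833/((-9 - 90 + 729) + √84782) = 668833/(630 + √84782)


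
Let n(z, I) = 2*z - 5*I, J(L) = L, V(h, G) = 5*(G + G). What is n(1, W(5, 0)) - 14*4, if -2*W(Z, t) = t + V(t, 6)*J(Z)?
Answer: 696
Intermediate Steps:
V(h, G) = 10*G (V(h, G) = 5*(2*G) = 10*G)
W(Z, t) = -30*Z - t/2 (W(Z, t) = -(t + (10*6)*Z)/2 = -(t + 60*Z)/2 = -30*Z - t/2)
n(z, I) = -5*I + 2*z
n(1, W(5, 0)) - 14*4 = (-5*(-30*5 - 1/2*0) + 2*1) - 14*4 = (-5*(-150 + 0) + 2) - 56 = (-5*(-150) + 2) - 56 = (750 + 2) - 56 = 752 - 56 = 696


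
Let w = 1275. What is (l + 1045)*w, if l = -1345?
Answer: -382500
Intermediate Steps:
(l + 1045)*w = (-1345 + 1045)*1275 = -300*1275 = -382500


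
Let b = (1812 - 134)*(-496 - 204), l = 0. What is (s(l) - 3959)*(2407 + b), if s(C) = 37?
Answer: 4597340946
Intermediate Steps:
b = -1174600 (b = 1678*(-700) = -1174600)
(s(l) - 3959)*(2407 + b) = (37 - 3959)*(2407 - 1174600) = -3922*(-1172193) = 4597340946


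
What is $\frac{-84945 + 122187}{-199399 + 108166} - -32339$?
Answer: $\frac{327816305}{10137} \approx 32339.0$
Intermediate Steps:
$\frac{-84945 + 122187}{-199399 + 108166} - -32339 = \frac{37242}{-91233} + 32339 = 37242 \left(- \frac{1}{91233}\right) + 32339 = - \frac{4138}{10137} + 32339 = \frac{327816305}{10137}$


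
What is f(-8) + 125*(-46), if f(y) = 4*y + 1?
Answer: -5781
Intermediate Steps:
f(y) = 1 + 4*y
f(-8) + 125*(-46) = (1 + 4*(-8)) + 125*(-46) = (1 - 32) - 5750 = -31 - 5750 = -5781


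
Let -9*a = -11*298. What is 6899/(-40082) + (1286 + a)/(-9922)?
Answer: -605682383/1789621218 ≈ -0.33844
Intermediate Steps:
a = 3278/9 (a = -(-11)*298/9 = -⅑*(-3278) = 3278/9 ≈ 364.22)
6899/(-40082) + (1286 + a)/(-9922) = 6899/(-40082) + (1286 + 3278/9)/(-9922) = 6899*(-1/40082) + (14852/9)*(-1/9922) = -6899/40082 - 7426/44649 = -605682383/1789621218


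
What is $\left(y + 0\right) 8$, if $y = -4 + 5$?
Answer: $8$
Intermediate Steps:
$y = 1$
$\left(y + 0\right) 8 = \left(1 + 0\right) 8 = 1 \cdot 8 = 8$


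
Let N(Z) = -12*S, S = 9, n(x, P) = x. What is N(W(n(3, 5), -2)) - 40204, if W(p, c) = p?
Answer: -40312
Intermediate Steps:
N(Z) = -108 (N(Z) = -12*9 = -108)
N(W(n(3, 5), -2)) - 40204 = -108 - 40204 = -40312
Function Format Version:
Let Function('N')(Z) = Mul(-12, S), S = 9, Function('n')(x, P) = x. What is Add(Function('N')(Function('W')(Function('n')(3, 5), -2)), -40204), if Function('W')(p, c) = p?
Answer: -40312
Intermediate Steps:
Function('N')(Z) = -108 (Function('N')(Z) = Mul(-12, 9) = -108)
Add(Function('N')(Function('W')(Function('n')(3, 5), -2)), -40204) = Add(-108, -40204) = -40312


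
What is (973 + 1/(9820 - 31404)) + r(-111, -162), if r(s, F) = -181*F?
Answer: 653887279/21584 ≈ 30295.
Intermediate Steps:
(973 + 1/(9820 - 31404)) + r(-111, -162) = (973 + 1/(9820 - 31404)) - 181*(-162) = (973 + 1/(-21584)) + 29322 = (973 - 1/21584) + 29322 = 21001231/21584 + 29322 = 653887279/21584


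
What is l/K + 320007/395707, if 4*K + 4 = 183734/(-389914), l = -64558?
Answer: 19921805982150833/344935813365 ≈ 57755.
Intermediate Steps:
K = -871695/779828 (K = -1 + (183734/(-389914))/4 = -1 + (183734*(-1/389914))/4 = -1 + (¼)*(-91867/194957) = -1 - 91867/779828 = -871695/779828 ≈ -1.1178)
l/K + 320007/395707 = -64558/(-871695/779828) + 320007/395707 = -64558*(-779828/871695) + 320007*(1/395707) = 50344136024/871695 + 320007/395707 = 19921805982150833/344935813365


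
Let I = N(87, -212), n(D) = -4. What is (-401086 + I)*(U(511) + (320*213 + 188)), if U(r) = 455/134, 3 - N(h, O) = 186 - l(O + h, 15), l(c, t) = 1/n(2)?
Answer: -14701039884699/536 ≈ -2.7427e+10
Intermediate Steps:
l(c, t) = -¼ (l(c, t) = 1/(-4) = -¼)
N(h, O) = -733/4 (N(h, O) = 3 - (186 - 1*(-¼)) = 3 - (186 + ¼) = 3 - 1*745/4 = 3 - 745/4 = -733/4)
U(r) = 455/134 (U(r) = 455*(1/134) = 455/134)
I = -733/4 ≈ -183.25
(-401086 + I)*(U(511) + (320*213 + 188)) = (-401086 - 733/4)*(455/134 + (320*213 + 188)) = -1605077*(455/134 + (68160 + 188))/4 = -1605077*(455/134 + 68348)/4 = -1605077/4*9159087/134 = -14701039884699/536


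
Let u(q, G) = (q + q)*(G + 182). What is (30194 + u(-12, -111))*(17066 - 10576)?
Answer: 184900100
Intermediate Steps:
u(q, G) = 2*q*(182 + G) (u(q, G) = (2*q)*(182 + G) = 2*q*(182 + G))
(30194 + u(-12, -111))*(17066 - 10576) = (30194 + 2*(-12)*(182 - 111))*(17066 - 10576) = (30194 + 2*(-12)*71)*6490 = (30194 - 1704)*6490 = 28490*6490 = 184900100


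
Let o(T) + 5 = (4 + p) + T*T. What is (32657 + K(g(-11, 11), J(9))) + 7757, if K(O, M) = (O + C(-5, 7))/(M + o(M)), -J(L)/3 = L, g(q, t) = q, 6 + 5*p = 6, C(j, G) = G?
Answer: 28330210/701 ≈ 40414.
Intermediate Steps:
p = 0 (p = -6/5 + (1/5)*6 = -6/5 + 6/5 = 0)
J(L) = -3*L
o(T) = -1 + T**2 (o(T) = -5 + ((4 + 0) + T*T) = -5 + (4 + T**2) = -1 + T**2)
K(O, M) = (7 + O)/(-1 + M + M**2) (K(O, M) = (O + 7)/(M + (-1 + M**2)) = (7 + O)/(-1 + M + M**2))
(32657 + K(g(-11, 11), J(9))) + 7757 = (32657 + (7 - 11)/(-1 - 3*9 + (-3*9)**2)) + 7757 = (32657 - 4/(-1 - 27 + (-27)**2)) + 7757 = (32657 - 4/(-1 - 27 + 729)) + 7757 = (32657 - 4/701) + 7757 = 22892553/701 + 7757 = 28330210/701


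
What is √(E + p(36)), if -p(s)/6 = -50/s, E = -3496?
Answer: I*√31389/3 ≈ 59.056*I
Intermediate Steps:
p(s) = 300/s (p(s) = -(-300)/s = 300/s)
√(E + p(36)) = √(-3496 + 300/36) = √(-3496 + 300*(1/36)) = √(-3496 + 25/3) = √(-10463/3) = I*√31389/3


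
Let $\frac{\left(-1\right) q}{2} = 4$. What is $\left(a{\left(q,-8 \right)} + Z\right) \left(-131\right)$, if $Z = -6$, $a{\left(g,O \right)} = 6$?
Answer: $0$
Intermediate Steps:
$q = -8$ ($q = \left(-2\right) 4 = -8$)
$\left(a{\left(q,-8 \right)} + Z\right) \left(-131\right) = \left(6 - 6\right) \left(-131\right) = 0 \left(-131\right) = 0$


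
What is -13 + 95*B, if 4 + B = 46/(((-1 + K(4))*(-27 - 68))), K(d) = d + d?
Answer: -2797/7 ≈ -399.57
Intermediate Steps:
K(d) = 2*d
B = -2706/665 (B = -4 + 46/(((-1 + 2*4)*(-27 - 68))) = -4 + 46/(((-1 + 8)*(-95))) = -4 + 46/((7*(-95))) = -4 + 46/(-665) = -4 + 46*(-1/665) = -4 - 46/665 = -2706/665 ≈ -4.0692)
-13 + 95*B = -13 + 95*(-2706/665) = -13 - 2706/7 = -2797/7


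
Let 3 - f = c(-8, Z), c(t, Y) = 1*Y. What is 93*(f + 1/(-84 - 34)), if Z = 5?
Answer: -22041/118 ≈ -186.79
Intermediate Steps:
c(t, Y) = Y
f = -2 (f = 3 - 1*5 = 3 - 5 = -2)
93*(f + 1/(-84 - 34)) = 93*(-2 + 1/(-84 - 34)) = 93*(-2 + 1/(-118)) = 93*(-2 - 1/118) = 93*(-237/118) = -22041/118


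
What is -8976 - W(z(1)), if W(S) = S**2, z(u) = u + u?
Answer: -8980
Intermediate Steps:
z(u) = 2*u
-8976 - W(z(1)) = -8976 - (2*1)**2 = -8976 - 1*2**2 = -8976 - 1*4 = -8976 - 4 = -8980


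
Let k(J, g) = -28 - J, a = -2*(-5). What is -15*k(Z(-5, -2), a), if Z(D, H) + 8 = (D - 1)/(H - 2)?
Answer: 645/2 ≈ 322.50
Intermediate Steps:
a = 10
Z(D, H) = -8 + (-1 + D)/(-2 + H) (Z(D, H) = -8 + (D - 1)/(H - 2) = -8 + (-1 + D)/(-2 + H))
-15*k(Z(-5, -2), a) = -15*(-28 - (15 - 5 - 8*(-2))/(-2 - 2)) = -15*(-28 - (15 - 5 + 16)/(-4)) = -15*(-28 - (-1)*26/4) = -15*(-28 - 1*(-13/2)) = -15*(-28 + 13/2) = -15*(-43/2) = 645/2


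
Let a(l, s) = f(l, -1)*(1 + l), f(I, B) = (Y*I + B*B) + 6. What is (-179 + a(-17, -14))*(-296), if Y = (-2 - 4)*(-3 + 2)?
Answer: -396936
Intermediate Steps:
Y = 6 (Y = -6*(-1) = 6)
f(I, B) = 6 + B² + 6*I (f(I, B) = (6*I + B*B) + 6 = (6*I + B²) + 6 = (B² + 6*I) + 6 = 6 + B² + 6*I)
a(l, s) = (1 + l)*(7 + 6*l) (a(l, s) = (6 + (-1)² + 6*l)*(1 + l) = (6 + 1 + 6*l)*(1 + l) = (7 + 6*l)*(1 + l) = (1 + l)*(7 + 6*l))
(-179 + a(-17, -14))*(-296) = (-179 + (1 - 17)*(7 + 6*(-17)))*(-296) = (-179 - 16*(7 - 102))*(-296) = (-179 - 16*(-95))*(-296) = (-179 + 1520)*(-296) = 1341*(-296) = -396936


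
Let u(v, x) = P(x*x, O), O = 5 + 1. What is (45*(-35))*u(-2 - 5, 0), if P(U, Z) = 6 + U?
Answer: -9450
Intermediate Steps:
O = 6
u(v, x) = 6 + x**2 (u(v, x) = 6 + x*x = 6 + x**2)
(45*(-35))*u(-2 - 5, 0) = (45*(-35))*(6 + 0**2) = -1575*(6 + 0) = -1575*6 = -9450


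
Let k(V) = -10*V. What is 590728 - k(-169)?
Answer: 589038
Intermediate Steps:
590728 - k(-169) = 590728 - (-10)*(-169) = 590728 - 1*1690 = 590728 - 1690 = 589038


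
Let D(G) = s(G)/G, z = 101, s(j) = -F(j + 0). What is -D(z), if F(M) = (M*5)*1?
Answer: 5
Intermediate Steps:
F(M) = 5*M (F(M) = (5*M)*1 = 5*M)
s(j) = -5*j (s(j) = -5*(j + 0) = -5*j)
D(G) = -5 (D(G) = (-5*G)/G = -5)
-D(z) = -1*(-5) = 5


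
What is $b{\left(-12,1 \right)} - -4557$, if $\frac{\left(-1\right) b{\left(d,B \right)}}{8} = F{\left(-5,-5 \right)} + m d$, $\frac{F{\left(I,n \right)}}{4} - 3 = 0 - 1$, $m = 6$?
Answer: $5069$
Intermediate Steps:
$F{\left(I,n \right)} = 8$ ($F{\left(I,n \right)} = 12 + 4 \left(0 - 1\right) = 12 + 4 \left(-1\right) = 12 - 4 = 8$)
$b{\left(d,B \right)} = -64 - 48 d$ ($b{\left(d,B \right)} = - 8 \left(8 + 6 d\right) = -64 - 48 d$)
$b{\left(-12,1 \right)} - -4557 = \left(-64 - -576\right) - -4557 = \left(-64 + 576\right) + 4557 = 512 + 4557 = 5069$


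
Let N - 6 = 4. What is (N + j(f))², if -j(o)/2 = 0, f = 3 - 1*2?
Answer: 100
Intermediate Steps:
f = 1 (f = 3 - 2 = 1)
N = 10 (N = 6 + 4 = 10)
j(o) = 0 (j(o) = -2*0 = 0)
(N + j(f))² = (10 + 0)² = 10² = 100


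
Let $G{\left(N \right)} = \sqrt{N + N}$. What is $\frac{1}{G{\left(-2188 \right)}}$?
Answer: $- \frac{i \sqrt{1094}}{2188} \approx - 0.015117 i$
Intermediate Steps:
$G{\left(N \right)} = \sqrt{2} \sqrt{N}$ ($G{\left(N \right)} = \sqrt{2 N} = \sqrt{2} \sqrt{N}$)
$\frac{1}{G{\left(-2188 \right)}} = \frac{1}{\sqrt{2} \sqrt{-2188}} = \frac{1}{\sqrt{2} \cdot 2 i \sqrt{547}} = \frac{1}{2 i \sqrt{1094}} = - \frac{i \sqrt{1094}}{2188}$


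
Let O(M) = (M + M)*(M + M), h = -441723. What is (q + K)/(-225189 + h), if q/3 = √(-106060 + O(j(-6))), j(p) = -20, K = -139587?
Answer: 46529/222304 - I*√26115/111152 ≈ 0.2093 - 0.0014539*I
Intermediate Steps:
O(M) = 4*M² (O(M) = (2*M)*(2*M) = 4*M²)
q = 6*I*√26115 (q = 3*√(-106060 + 4*(-20)²) = 3*√(-106060 + 4*400) = 3*√(-106060 + 1600) = 3*√(-104460) = 3*(2*I*√26115) = 6*I*√26115 ≈ 969.61*I)
(q + K)/(-225189 + h) = (6*I*√26115 - 139587)/(-225189 - 441723) = (-139587 + 6*I*√26115)/(-666912) = (-139587 + 6*I*√26115)*(-1/666912) = 46529/222304 - I*√26115/111152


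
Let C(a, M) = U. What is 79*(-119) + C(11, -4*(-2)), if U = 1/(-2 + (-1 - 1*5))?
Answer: -75209/8 ≈ -9401.1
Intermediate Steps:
U = -⅛ (U = 1/(-2 + (-1 - 5)) = 1/(-2 - 6) = 1/(-8) = -⅛ ≈ -0.12500)
C(a, M) = -⅛
79*(-119) + C(11, -4*(-2)) = 79*(-119) - ⅛ = -9401 - ⅛ = -75209/8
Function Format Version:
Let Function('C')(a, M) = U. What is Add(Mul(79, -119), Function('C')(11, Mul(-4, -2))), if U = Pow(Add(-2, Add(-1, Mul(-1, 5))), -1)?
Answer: Rational(-75209, 8) ≈ -9401.1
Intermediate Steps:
U = Rational(-1, 8) (U = Pow(Add(-2, Add(-1, -5)), -1) = Pow(Add(-2, -6), -1) = Pow(-8, -1) = Rational(-1, 8) ≈ -0.12500)
Function('C')(a, M) = Rational(-1, 8)
Add(Mul(79, -119), Function('C')(11, Mul(-4, -2))) = Add(Mul(79, -119), Rational(-1, 8)) = Add(-9401, Rational(-1, 8)) = Rational(-75209, 8)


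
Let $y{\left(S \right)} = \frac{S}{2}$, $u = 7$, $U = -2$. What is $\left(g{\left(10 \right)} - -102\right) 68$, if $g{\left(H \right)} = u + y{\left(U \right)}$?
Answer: $7344$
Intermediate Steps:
$y{\left(S \right)} = \frac{S}{2}$ ($y{\left(S \right)} = S \frac{1}{2} = \frac{S}{2}$)
$g{\left(H \right)} = 6$ ($g{\left(H \right)} = 7 + \frac{1}{2} \left(-2\right) = 7 - 1 = 6$)
$\left(g{\left(10 \right)} - -102\right) 68 = \left(6 - -102\right) 68 = \left(6 + 102\right) 68 = 108 \cdot 68 = 7344$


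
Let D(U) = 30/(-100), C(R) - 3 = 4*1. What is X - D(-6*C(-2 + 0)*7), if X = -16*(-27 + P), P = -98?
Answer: 20003/10 ≈ 2000.3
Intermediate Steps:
C(R) = 7 (C(R) = 3 + 4*1 = 3 + 4 = 7)
X = 2000 (X = -16*(-27 - 98) = -16*(-125) = 2000)
D(U) = -3/10 (D(U) = 30*(-1/100) = -3/10)
X - D(-6*C(-2 + 0)*7) = 2000 - 1*(-3/10) = 2000 + 3/10 = 20003/10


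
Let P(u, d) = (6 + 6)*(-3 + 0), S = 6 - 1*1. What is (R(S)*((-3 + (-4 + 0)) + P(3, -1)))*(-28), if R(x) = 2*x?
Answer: 12040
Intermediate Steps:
S = 5 (S = 6 - 1 = 5)
P(u, d) = -36 (P(u, d) = 12*(-3) = -36)
(R(S)*((-3 + (-4 + 0)) + P(3, -1)))*(-28) = ((2*5)*((-3 + (-4 + 0)) - 36))*(-28) = (10*((-3 - 4) - 36))*(-28) = (10*(-7 - 36))*(-28) = (10*(-43))*(-28) = -430*(-28) = 12040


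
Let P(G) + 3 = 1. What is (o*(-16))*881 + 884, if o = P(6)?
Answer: 29076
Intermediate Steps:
P(G) = -2 (P(G) = -3 + 1 = -2)
o = -2
(o*(-16))*881 + 884 = -2*(-16)*881 + 884 = 32*881 + 884 = 28192 + 884 = 29076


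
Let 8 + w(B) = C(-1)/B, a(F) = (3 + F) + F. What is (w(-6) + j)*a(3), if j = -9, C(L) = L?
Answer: -303/2 ≈ -151.50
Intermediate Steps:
a(F) = 3 + 2*F
w(B) = -8 - 1/B
(w(-6) + j)*a(3) = ((-8 - 1/(-6)) - 9)*(3 + 2*3) = ((-8 - 1*(-1/6)) - 9)*(3 + 6) = ((-8 + 1/6) - 9)*9 = (-47/6 - 9)*9 = -101/6*9 = -303/2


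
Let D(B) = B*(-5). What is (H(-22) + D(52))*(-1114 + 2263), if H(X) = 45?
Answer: -247035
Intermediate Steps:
D(B) = -5*B
(H(-22) + D(52))*(-1114 + 2263) = (45 - 5*52)*(-1114 + 2263) = (45 - 260)*1149 = -215*1149 = -247035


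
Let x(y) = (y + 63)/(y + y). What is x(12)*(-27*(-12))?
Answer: 2025/2 ≈ 1012.5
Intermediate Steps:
x(y) = (63 + y)/(2*y) (x(y) = (63 + y)/((2*y)) = (63 + y)*(1/(2*y)) = (63 + y)/(2*y))
x(12)*(-27*(-12)) = ((½)*(63 + 12)/12)*(-27*(-12)) = ((½)*(1/12)*75)*324 = (25/8)*324 = 2025/2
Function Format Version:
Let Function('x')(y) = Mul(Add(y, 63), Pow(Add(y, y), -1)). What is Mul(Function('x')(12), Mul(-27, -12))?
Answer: Rational(2025, 2) ≈ 1012.5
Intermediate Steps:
Function('x')(y) = Mul(Rational(1, 2), Pow(y, -1), Add(63, y)) (Function('x')(y) = Mul(Add(63, y), Pow(Mul(2, y), -1)) = Mul(Add(63, y), Mul(Rational(1, 2), Pow(y, -1))) = Mul(Rational(1, 2), Pow(y, -1), Add(63, y)))
Mul(Function('x')(12), Mul(-27, -12)) = Mul(Mul(Rational(1, 2), Pow(12, -1), Add(63, 12)), Mul(-27, -12)) = Mul(Mul(Rational(1, 2), Rational(1, 12), 75), 324) = Mul(Rational(25, 8), 324) = Rational(2025, 2)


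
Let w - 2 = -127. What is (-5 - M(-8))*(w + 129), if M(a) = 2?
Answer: -28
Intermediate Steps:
w = -125 (w = 2 - 127 = -125)
(-5 - M(-8))*(w + 129) = (-5 - 1*2)*(-125 + 129) = (-5 - 2)*4 = -7*4 = -28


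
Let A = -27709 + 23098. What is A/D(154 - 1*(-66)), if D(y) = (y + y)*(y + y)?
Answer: -4611/193600 ≈ -0.023817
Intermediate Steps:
D(y) = 4*y² (D(y) = (2*y)*(2*y) = 4*y²)
A = -4611
A/D(154 - 1*(-66)) = -4611*1/(4*(154 - 1*(-66))²) = -4611*1/(4*(154 + 66)²) = -4611/(4*220²) = -4611/(4*48400) = -4611/193600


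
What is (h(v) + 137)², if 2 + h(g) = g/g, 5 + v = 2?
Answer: 18496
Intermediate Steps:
v = -3 (v = -5 + 2 = -3)
h(g) = -1 (h(g) = -2 + g/g = -2 + 1 = -1)
(h(v) + 137)² = (-1 + 137)² = 136² = 18496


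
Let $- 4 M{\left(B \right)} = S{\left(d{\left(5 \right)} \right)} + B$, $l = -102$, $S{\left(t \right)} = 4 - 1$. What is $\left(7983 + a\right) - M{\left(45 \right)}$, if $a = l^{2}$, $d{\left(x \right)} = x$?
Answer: $18399$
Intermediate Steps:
$S{\left(t \right)} = 3$
$M{\left(B \right)} = - \frac{3}{4} - \frac{B}{4}$ ($M{\left(B \right)} = - \frac{3 + B}{4} = - \frac{3}{4} - \frac{B}{4}$)
$a = 10404$ ($a = \left(-102\right)^{2} = 10404$)
$\left(7983 + a\right) - M{\left(45 \right)} = \left(7983 + 10404\right) - \left(- \frac{3}{4} - \frac{45}{4}\right) = 18387 - \left(- \frac{3}{4} - \frac{45}{4}\right) = 18387 - -12 = 18387 + 12 = 18399$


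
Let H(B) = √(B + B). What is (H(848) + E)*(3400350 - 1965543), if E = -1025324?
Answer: -1471142052468 + 5739228*√106 ≈ -1.4711e+12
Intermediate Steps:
H(B) = √2*√B (H(B) = √(2*B) = √2*√B)
(H(848) + E)*(3400350 - 1965543) = (√2*√848 - 1025324)*(3400350 - 1965543) = (√2*(4*√53) - 1025324)*1434807 = (4*√106 - 1025324)*1434807 = (-1025324 + 4*√106)*1434807 = -1471142052468 + 5739228*√106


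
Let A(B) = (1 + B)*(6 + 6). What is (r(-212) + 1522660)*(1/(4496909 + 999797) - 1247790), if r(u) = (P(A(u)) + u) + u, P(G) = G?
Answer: -5211623339854238628/2748353 ≈ -1.8963e+12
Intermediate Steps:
A(B) = 12 + 12*B (A(B) = (1 + B)*12 = 12 + 12*B)
r(u) = 12 + 14*u (r(u) = ((12 + 12*u) + u) + u = (12 + 13*u) + u = 12 + 14*u)
(r(-212) + 1522660)*(1/(4496909 + 999797) - 1247790) = ((12 + 14*(-212)) + 1522660)*(1/(4496909 + 999797) - 1247790) = ((12 - 2968) + 1522660)*(1/5496706 - 1247790) = (-2956 + 1522660)*(1/5496706 - 1247790) = 1519704*(-6858734779739/5496706) = -5211623339854238628/2748353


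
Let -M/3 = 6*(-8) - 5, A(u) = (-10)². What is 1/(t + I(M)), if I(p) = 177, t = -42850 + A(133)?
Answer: -1/42573 ≈ -2.3489e-5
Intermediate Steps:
A(u) = 100
M = 159 (M = -3*(6*(-8) - 5) = -3*(-48 - 5) = -3*(-53) = 159)
t = -42750 (t = -42850 + 100 = -42750)
1/(t + I(M)) = 1/(-42750 + 177) = 1/(-42573) = -1/42573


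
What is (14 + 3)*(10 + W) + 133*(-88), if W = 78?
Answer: -10208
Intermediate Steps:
(14 + 3)*(10 + W) + 133*(-88) = (14 + 3)*(10 + 78) + 133*(-88) = 17*88 - 11704 = 1496 - 11704 = -10208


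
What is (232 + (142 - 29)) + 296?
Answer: 641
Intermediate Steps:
(232 + (142 - 29)) + 296 = (232 + 113) + 296 = 345 + 296 = 641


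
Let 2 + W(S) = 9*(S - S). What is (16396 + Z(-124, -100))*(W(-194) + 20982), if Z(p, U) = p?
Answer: 341386560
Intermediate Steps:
W(S) = -2 (W(S) = -2 + 9*(S - S) = -2 + 9*0 = -2 + 0 = -2)
(16396 + Z(-124, -100))*(W(-194) + 20982) = (16396 - 124)*(-2 + 20982) = 16272*20980 = 341386560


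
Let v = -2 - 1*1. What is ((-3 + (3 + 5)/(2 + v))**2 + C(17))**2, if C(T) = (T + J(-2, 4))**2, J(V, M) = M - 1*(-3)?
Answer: 485809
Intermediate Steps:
J(V, M) = 3 + M (J(V, M) = M + 3 = 3 + M)
v = -3 (v = -2 - 1 = -3)
C(T) = (7 + T)**2 (C(T) = (T + (3 + 4))**2 = (T + 7)**2 = (7 + T)**2)
((-3 + (3 + 5)/(2 + v))**2 + C(17))**2 = ((-3 + (3 + 5)/(2 - 3))**2 + (7 + 17)**2)**2 = ((-3 + 8/(-1))**2 + 24**2)**2 = ((-3 + 8*(-1))**2 + 576)**2 = ((-3 - 8)**2 + 576)**2 = ((-11)**2 + 576)**2 = (121 + 576)**2 = 697**2 = 485809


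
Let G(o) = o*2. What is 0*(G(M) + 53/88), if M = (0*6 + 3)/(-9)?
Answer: 0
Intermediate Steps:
M = -⅓ (M = (0 + 3)*(-⅑) = 3*(-⅑) = -⅓ ≈ -0.33333)
G(o) = 2*o
0*(G(M) + 53/88) = 0*(2*(-⅓) + 53/88) = 0*(-⅔ + 53*(1/88)) = 0*(-⅔ + 53/88) = 0*(-17/264) = 0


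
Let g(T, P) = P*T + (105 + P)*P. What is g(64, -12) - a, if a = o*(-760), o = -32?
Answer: -26204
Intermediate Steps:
a = 24320 (a = -32*(-760) = 24320)
g(T, P) = P*T + P*(105 + P)
g(64, -12) - a = -12*(105 - 12 + 64) - 1*24320 = -12*157 - 24320 = -1884 - 24320 = -26204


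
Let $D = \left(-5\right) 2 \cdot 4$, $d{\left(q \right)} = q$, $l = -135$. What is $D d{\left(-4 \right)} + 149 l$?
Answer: $-19955$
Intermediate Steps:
$D = -40$ ($D = \left(-10\right) 4 = -40$)
$D d{\left(-4 \right)} + 149 l = \left(-40\right) \left(-4\right) + 149 \left(-135\right) = 160 - 20115 = -19955$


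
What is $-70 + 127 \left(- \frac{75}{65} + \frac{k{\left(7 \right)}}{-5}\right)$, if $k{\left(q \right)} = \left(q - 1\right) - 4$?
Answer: $- \frac{17377}{65} \approx -267.34$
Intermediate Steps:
$k{\left(q \right)} = -5 + q$ ($k{\left(q \right)} = \left(-1 + q\right) - 4 = -5 + q$)
$-70 + 127 \left(- \frac{75}{65} + \frac{k{\left(7 \right)}}{-5}\right) = -70 + 127 \left(- \frac{75}{65} + \frac{-5 + 7}{-5}\right) = -70 + 127 \left(\left(-75\right) \frac{1}{65} + 2 \left(- \frac{1}{5}\right)\right) = -70 + 127 \left(- \frac{15}{13} - \frac{2}{5}\right) = -70 + 127 \left(- \frac{101}{65}\right) = -70 - \frac{12827}{65} = - \frac{17377}{65}$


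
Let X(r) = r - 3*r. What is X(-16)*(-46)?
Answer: -1472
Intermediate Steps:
X(r) = -2*r
X(-16)*(-46) = -2*(-16)*(-46) = 32*(-46) = -1472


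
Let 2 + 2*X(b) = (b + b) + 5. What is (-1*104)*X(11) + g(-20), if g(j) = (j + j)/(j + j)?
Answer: -1299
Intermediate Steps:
X(b) = 3/2 + b (X(b) = -1 + ((b + b) + 5)/2 = -1 + (2*b + 5)/2 = -1 + (5 + 2*b)/2 = -1 + (5/2 + b) = 3/2 + b)
g(j) = 1 (g(j) = (2*j)/((2*j)) = (2*j)*(1/(2*j)) = 1)
(-1*104)*X(11) + g(-20) = (-1*104)*(3/2 + 11) + 1 = -104*25/2 + 1 = -1300 + 1 = -1299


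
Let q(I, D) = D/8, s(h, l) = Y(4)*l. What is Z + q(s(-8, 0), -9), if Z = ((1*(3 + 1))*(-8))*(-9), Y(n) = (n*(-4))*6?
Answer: 2295/8 ≈ 286.88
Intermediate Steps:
Y(n) = -24*n (Y(n) = -4*n*6 = -24*n)
s(h, l) = -96*l (s(h, l) = (-24*4)*l = -96*l)
Z = 288 (Z = ((1*4)*(-8))*(-9) = (4*(-8))*(-9) = -32*(-9) = 288)
q(I, D) = D/8 (q(I, D) = D*(⅛) = D/8)
Z + q(s(-8, 0), -9) = 288 + (⅛)*(-9) = 288 - 9/8 = 2295/8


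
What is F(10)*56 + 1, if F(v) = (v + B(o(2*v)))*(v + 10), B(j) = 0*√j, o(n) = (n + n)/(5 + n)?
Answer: 11201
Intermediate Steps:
o(n) = 2*n/(5 + n) (o(n) = (2*n)/(5 + n) = 2*n/(5 + n))
B(j) = 0
F(v) = v*(10 + v) (F(v) = (v + 0)*(v + 10) = v*(10 + v))
F(10)*56 + 1 = (10*(10 + 10))*56 + 1 = (10*20)*56 + 1 = 200*56 + 1 = 11200 + 1 = 11201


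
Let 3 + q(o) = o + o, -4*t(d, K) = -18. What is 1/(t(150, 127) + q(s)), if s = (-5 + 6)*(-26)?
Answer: -2/101 ≈ -0.019802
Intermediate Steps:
t(d, K) = 9/2 (t(d, K) = -¼*(-18) = 9/2)
s = -26 (s = 1*(-26) = -26)
q(o) = -3 + 2*o (q(o) = -3 + (o + o) = -3 + 2*o)
1/(t(150, 127) + q(s)) = 1/(9/2 + (-3 + 2*(-26))) = 1/(9/2 + (-3 - 52)) = 1/(9/2 - 55) = 1/(-101/2) = -2/101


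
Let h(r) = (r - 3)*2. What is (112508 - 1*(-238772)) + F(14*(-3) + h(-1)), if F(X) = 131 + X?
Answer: 351361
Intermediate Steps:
h(r) = -6 + 2*r (h(r) = (-3 + r)*2 = -6 + 2*r)
(112508 - 1*(-238772)) + F(14*(-3) + h(-1)) = (112508 - 1*(-238772)) + (131 + (14*(-3) + (-6 + 2*(-1)))) = (112508 + 238772) + (131 + (-42 + (-6 - 2))) = 351280 + (131 + (-42 - 8)) = 351280 + (131 - 50) = 351280 + 81 = 351361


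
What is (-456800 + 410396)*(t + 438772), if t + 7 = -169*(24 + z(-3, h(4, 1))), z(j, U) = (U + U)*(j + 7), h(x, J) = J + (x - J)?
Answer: -19921283604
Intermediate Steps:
h(x, J) = x
z(j, U) = 2*U*(7 + j) (z(j, U) = (2*U)*(7 + j) = 2*U*(7 + j))
t = -9471 (t = -7 - 169*(24 + 2*4*(7 - 3)) = -7 - 169*(24 + 2*4*4) = -7 - 169*(24 + 32) = -7 - 169*56 = -7 - 9464 = -9471)
(-456800 + 410396)*(t + 438772) = (-456800 + 410396)*(-9471 + 438772) = -46404*429301 = -19921283604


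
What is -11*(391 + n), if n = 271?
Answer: -7282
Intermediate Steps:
-11*(391 + n) = -11*(391 + 271) = -11*662 = -7282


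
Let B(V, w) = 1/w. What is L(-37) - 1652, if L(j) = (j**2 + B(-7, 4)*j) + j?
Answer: -1317/4 ≈ -329.25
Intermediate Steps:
L(j) = j**2 + 5*j/4 (L(j) = (j**2 + j/4) + j = j**2 + 5*j/4)
L(-37) - 1652 = (1/4)*(-37)*(5 + 4*(-37)) - 1652 = (1/4)*(-37)*(5 - 148) - 1652 = (1/4)*(-37)*(-143) - 1652 = 5291/4 - 1652 = -1317/4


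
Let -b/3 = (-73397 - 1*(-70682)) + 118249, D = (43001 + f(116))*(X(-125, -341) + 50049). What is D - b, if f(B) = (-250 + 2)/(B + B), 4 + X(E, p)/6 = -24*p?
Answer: 123623716200/29 ≈ 4.2629e+9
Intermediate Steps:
X(E, p) = -24 - 144*p (X(E, p) = -24 + 6*(-24*p) = -24 - 144*p)
f(B) = -124/B (f(B) = -248*1/(2*B) = -124/B)
D = 123613664742/29 (D = (43001 - 124/116)*((-24 - 144*(-341)) + 50049) = (43001 - 124*1/116)*((-24 + 49104) + 50049) = (43001 - 31/29)*(49080 + 50049) = (1246998/29)*99129 = 123613664742/29 ≈ 4.2625e+9)
b = -346602 (b = -3*((-73397 - 1*(-70682)) + 118249) = -3*((-73397 + 70682) + 118249) = -3*(-2715 + 118249) = -3*115534 = -346602)
D - b = 123613664742/29 - 1*(-346602) = 123613664742/29 + 346602 = 123623716200/29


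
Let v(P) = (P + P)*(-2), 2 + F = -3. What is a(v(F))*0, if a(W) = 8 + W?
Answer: 0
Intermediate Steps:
F = -5 (F = -2 - 3 = -5)
v(P) = -4*P (v(P) = (2*P)*(-2) = -4*P)
a(v(F))*0 = (8 - 4*(-5))*0 = (8 + 20)*0 = 28*0 = 0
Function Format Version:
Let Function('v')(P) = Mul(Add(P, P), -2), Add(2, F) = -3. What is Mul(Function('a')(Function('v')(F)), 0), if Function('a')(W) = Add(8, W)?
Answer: 0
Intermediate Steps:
F = -5 (F = Add(-2, -3) = -5)
Function('v')(P) = Mul(-4, P) (Function('v')(P) = Mul(Mul(2, P), -2) = Mul(-4, P))
Mul(Function('a')(Function('v')(F)), 0) = Mul(Add(8, Mul(-4, -5)), 0) = Mul(Add(8, 20), 0) = Mul(28, 0) = 0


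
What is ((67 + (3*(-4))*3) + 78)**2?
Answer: 11881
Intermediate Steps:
((67 + (3*(-4))*3) + 78)**2 = ((67 - 12*3) + 78)**2 = ((67 - 36) + 78)**2 = (31 + 78)**2 = 109**2 = 11881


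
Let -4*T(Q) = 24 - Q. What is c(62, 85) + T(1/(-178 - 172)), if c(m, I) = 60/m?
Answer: -218431/43400 ≈ -5.0330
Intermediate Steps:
T(Q) = -6 + Q/4 (T(Q) = -(24 - Q)/4 = -6 + Q/4)
c(62, 85) + T(1/(-178 - 172)) = 60/62 + (-6 + 1/(4*(-178 - 172))) = 60*(1/62) + (-6 + (¼)/(-350)) = 30/31 + (-6 + (¼)*(-1/350)) = 30/31 + (-6 - 1/1400) = 30/31 - 8401/1400 = -218431/43400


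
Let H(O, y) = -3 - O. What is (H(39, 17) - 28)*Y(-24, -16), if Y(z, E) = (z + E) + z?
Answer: 4480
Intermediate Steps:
Y(z, E) = E + 2*z (Y(z, E) = (E + z) + z = E + 2*z)
(H(39, 17) - 28)*Y(-24, -16) = ((-3 - 1*39) - 28)*(-16 + 2*(-24)) = ((-3 - 39) - 28)*(-16 - 48) = (-42 - 28)*(-64) = -70*(-64) = 4480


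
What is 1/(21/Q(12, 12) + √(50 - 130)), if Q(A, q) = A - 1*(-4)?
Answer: 336/20921 - 1024*I*√5/20921 ≈ 0.01606 - 0.10945*I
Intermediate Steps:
Q(A, q) = 4 + A (Q(A, q) = A + 4 = 4 + A)
1/(21/Q(12, 12) + √(50 - 130)) = 1/(21/(4 + 12) + √(50 - 130)) = 1/(21/16 + √(-80)) = 1/(21*(1/16) + 4*I*√5) = 1/(21/16 + 4*I*√5)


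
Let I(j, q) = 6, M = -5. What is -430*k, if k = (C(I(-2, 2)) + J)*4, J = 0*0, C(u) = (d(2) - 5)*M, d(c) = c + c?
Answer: -8600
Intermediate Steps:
d(c) = 2*c
C(u) = 5 (C(u) = (2*2 - 5)*(-5) = (4 - 5)*(-5) = -1*(-5) = 5)
J = 0
k = 20 (k = (5 + 0)*4 = 5*4 = 20)
-430*k = -430*20 = -8600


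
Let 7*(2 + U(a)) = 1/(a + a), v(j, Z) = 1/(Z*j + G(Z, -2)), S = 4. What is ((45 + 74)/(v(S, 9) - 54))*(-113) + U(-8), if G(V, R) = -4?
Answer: 47805473/193424 ≈ 247.15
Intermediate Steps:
v(j, Z) = 1/(-4 + Z*j) (v(j, Z) = 1/(Z*j - 4) = 1/(-4 + Z*j))
U(a) = -2 + 1/(14*a) (U(a) = -2 + 1/(7*(a + a)) = -2 + 1/(7*((2*a))) = -2 + (1/(2*a))/7 = -2 + 1/(14*a))
((45 + 74)/(v(S, 9) - 54))*(-113) + U(-8) = ((45 + 74)/(1/(-4 + 9*4) - 54))*(-113) + (-2 + (1/14)/(-8)) = (119/(1/(-4 + 36) - 54))*(-113) + (-2 + (1/14)*(-⅛)) = (119/(1/32 - 54))*(-113) + (-2 - 1/112) = (119/(1/32 - 54))*(-113) - 225/112 = (119/(-1727/32))*(-113) - 225/112 = (119*(-32/1727))*(-113) - 225/112 = -3808/1727*(-113) - 225/112 = 430304/1727 - 225/112 = 47805473/193424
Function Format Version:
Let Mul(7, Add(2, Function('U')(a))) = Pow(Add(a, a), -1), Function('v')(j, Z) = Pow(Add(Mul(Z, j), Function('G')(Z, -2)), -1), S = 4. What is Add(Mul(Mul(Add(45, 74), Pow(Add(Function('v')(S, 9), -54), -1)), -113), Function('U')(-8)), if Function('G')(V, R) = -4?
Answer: Rational(47805473, 193424) ≈ 247.15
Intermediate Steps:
Function('v')(j, Z) = Pow(Add(-4, Mul(Z, j)), -1) (Function('v')(j, Z) = Pow(Add(Mul(Z, j), -4), -1) = Pow(Add(-4, Mul(Z, j)), -1))
Function('U')(a) = Add(-2, Mul(Rational(1, 14), Pow(a, -1))) (Function('U')(a) = Add(-2, Mul(Rational(1, 7), Pow(Add(a, a), -1))) = Add(-2, Mul(Rational(1, 7), Pow(Mul(2, a), -1))) = Add(-2, Mul(Rational(1, 7), Mul(Rational(1, 2), Pow(a, -1)))) = Add(-2, Mul(Rational(1, 14), Pow(a, -1))))
Add(Mul(Mul(Add(45, 74), Pow(Add(Function('v')(S, 9), -54), -1)), -113), Function('U')(-8)) = Add(Mul(Mul(Add(45, 74), Pow(Add(Pow(Add(-4, Mul(9, 4)), -1), -54), -1)), -113), Add(-2, Mul(Rational(1, 14), Pow(-8, -1)))) = Add(Mul(Mul(119, Pow(Add(Pow(Add(-4, 36), -1), -54), -1)), -113), Add(-2, Mul(Rational(1, 14), Rational(-1, 8)))) = Add(Mul(Mul(119, Pow(Add(Pow(32, -1), -54), -1)), -113), Add(-2, Rational(-1, 112))) = Add(Mul(Mul(119, Pow(Add(Rational(1, 32), -54), -1)), -113), Rational(-225, 112)) = Add(Mul(Mul(119, Pow(Rational(-1727, 32), -1)), -113), Rational(-225, 112)) = Add(Mul(Mul(119, Rational(-32, 1727)), -113), Rational(-225, 112)) = Add(Mul(Rational(-3808, 1727), -113), Rational(-225, 112)) = Add(Rational(430304, 1727), Rational(-225, 112)) = Rational(47805473, 193424)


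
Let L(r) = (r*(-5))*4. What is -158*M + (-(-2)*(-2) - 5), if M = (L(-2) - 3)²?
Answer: -216311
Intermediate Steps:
L(r) = -20*r (L(r) = -5*r*4 = -20*r)
M = 1369 (M = (-20*(-2) - 3)² = (40 - 3)² = 37² = 1369)
-158*M + (-(-2)*(-2) - 5) = -158*1369 + (-(-2)*(-2) - 5) = -216302 + (-2*2 - 5) = -216302 + (-4 - 5) = -216302 - 9 = -216311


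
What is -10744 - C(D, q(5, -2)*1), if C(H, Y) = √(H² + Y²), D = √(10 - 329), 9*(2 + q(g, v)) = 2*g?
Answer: -10744 - 5*I*√1031/9 ≈ -10744.0 - 17.838*I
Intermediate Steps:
q(g, v) = -2 + 2*g/9 (q(g, v) = -2 + (2*g)/9 = -2 + 2*g/9)
D = I*√319 (D = √(-319) = I*√319 ≈ 17.861*I)
-10744 - C(D, q(5, -2)*1) = -10744 - √((I*√319)² + ((-2 + (2/9)*5)*1)²) = -10744 - √(-319 + ((-2 + 10/9)*1)²) = -10744 - √(-319 + (-8/9*1)²) = -10744 - √(-319 + (-8/9)²) = -10744 - √(-319 + 64/81) = -10744 - √(-25775/81) = -10744 - 5*I*√1031/9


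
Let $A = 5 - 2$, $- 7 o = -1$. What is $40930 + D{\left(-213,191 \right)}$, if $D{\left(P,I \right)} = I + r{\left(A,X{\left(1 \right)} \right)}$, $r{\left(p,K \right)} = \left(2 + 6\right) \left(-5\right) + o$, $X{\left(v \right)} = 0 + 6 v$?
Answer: $\frac{287568}{7} \approx 41081.0$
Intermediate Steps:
$o = \frac{1}{7}$ ($o = \left(- \frac{1}{7}\right) \left(-1\right) = \frac{1}{7} \approx 0.14286$)
$X{\left(v \right)} = 6 v$
$A = 3$ ($A = 5 - 2 = 3$)
$r{\left(p,K \right)} = - \frac{279}{7}$ ($r{\left(p,K \right)} = \left(2 + 6\right) \left(-5\right) + \frac{1}{7} = 8 \left(-5\right) + \frac{1}{7} = -40 + \frac{1}{7} = - \frac{279}{7}$)
$D{\left(P,I \right)} = - \frac{279}{7} + I$ ($D{\left(P,I \right)} = I - \frac{279}{7} = - \frac{279}{7} + I$)
$40930 + D{\left(-213,191 \right)} = 40930 + \left(- \frac{279}{7} + 191\right) = 40930 + \frac{1058}{7} = \frac{287568}{7}$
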